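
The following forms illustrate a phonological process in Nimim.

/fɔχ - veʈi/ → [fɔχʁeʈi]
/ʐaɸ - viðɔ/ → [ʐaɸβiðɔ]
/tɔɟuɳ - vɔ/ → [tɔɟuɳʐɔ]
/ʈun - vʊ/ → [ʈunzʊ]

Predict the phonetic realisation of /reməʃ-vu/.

The data show progressive place assimilation: /v/ → [ʁ] after /χ/; /v/ → [β] after /ɸ/; /v/ → [ʐ] after /ɳ/; /v/ → [z] after /n/. In each pair only place changes, matching the preceding consonant, while manner and voice stay constant.
/v/ is a voiced labiodental fricative. The preceding trigger /ʃ/ is postalveolar, so /v/ must become postalveolar as well.
A voiced postalveolar fricative is [ʒ], so the surface segment is [ʒ].

[reməʃʒu]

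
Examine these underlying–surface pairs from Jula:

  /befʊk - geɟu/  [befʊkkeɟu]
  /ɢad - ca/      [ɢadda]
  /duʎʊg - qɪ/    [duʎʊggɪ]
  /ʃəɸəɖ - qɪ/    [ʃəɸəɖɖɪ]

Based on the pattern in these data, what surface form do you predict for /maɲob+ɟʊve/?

The data show progressive total assimilation (/g/ → [k] after /k/; /c/ → [d] after /d/; /q/ → [g] after /g/; /q/ → [ɖ] after /ɖ/): in every case the target segment becomes identical to its preceding neighbour, copying more than a single feature.
/ɟ/ is the segment targeted by the rule; it sits immediately after /b/, so it assimilates completely and surfaces as [b].

[maɲobbʊve]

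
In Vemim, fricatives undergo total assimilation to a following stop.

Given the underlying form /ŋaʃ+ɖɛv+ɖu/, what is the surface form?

[ŋaɖɖɛɖɖu]

/ʃ/ is the segment targeted by the rule; it sits immediately before /ɖ/, so it assimilates completely and surfaces as [ɖ].
The same rule applies at the second boundary: /v/ → [ɖ] next to /ɖ/.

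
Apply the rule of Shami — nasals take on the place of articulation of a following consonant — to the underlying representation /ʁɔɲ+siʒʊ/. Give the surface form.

/ɲ/ is a voiced palatal nasal. The following trigger /s/ is alveolar, so /ɲ/ must become alveolar as well.
Changing only its place to alveolar gives [n] — the voiced alveolar nasal.

[ʁɔnsiʒʊ]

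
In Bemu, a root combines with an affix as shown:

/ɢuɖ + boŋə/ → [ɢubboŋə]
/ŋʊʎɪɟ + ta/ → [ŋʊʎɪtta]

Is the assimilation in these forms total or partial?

total assimilation

Comparing underlying and surface forms, /ɟ/ → [t] is the alternation; the neighbouring /t/ is constant.
The output [t] is identical to the trigger /t/ — every feature (place, manner, voicing) has been copied — so this is total assimilation.
The other form behaves the same way: /ɖ/ → [b] before /b/ — in each case the output is a copy of the following consonant.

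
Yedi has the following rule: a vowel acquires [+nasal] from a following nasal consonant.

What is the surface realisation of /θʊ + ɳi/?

/ʊ/ sits next to the nasal /ɳ/ and is therefore nasalised to [ʊ̃].

[θʊ̃ɳi]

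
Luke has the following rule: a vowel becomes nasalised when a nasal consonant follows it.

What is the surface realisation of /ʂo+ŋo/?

The vowel /o/ is adjacent to the following nasal /ŋ/, so it acquires [+nasal] and surfaces as [õ].

[ʂõŋo]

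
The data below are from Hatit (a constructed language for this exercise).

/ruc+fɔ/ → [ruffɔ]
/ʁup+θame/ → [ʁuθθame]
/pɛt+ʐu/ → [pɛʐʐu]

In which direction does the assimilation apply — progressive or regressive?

Underlying /c/ is realised as [f] next to /f/; /f/ itself does not change.
The output [f] is identical to the trigger /f/ — every feature (place, manner, voicing) has been copied — so this is total assimilation.
The remaining alternations confirm this: /p/ → [θ] before /θ/; /t/ → [ʐ] before /ʐ/ — in each case the output is a copy of the following consonant.
Since the segment that changes precedes the conditioning segment, the assimilation is regressive.

regressive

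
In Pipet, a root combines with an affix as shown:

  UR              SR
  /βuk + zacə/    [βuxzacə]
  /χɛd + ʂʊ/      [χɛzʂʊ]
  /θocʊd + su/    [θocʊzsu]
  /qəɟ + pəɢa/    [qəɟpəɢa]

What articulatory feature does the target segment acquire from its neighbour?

manner

Underlying /k/ is realised as [x] next to /z/; /z/ itself does not change.
/k/ is a stop while /z/ is a fricative; the output [x] is a fricative, matching the trigger — so the feature that spreads is manner.
The other alternating forms pattern the same way: /d/ → [z] before /ʂ/ (stop → fricative, matching a fricative); /d/ → [z] before /s/ (stop → fricative, matching a fricative) — only manner changes, and always toward the following segment.
Nothing changes in [qəɟpəɢa]: there the adjacent consonants already agree in manner (/ɟ/ and /p/ are both stops), so this form is consistent with the same rule.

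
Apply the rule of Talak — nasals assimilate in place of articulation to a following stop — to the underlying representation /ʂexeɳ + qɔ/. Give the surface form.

The rule targets /ɳ/ (voiced retroflex nasal), which sits before the trigger /q/ (uvular).
The voiced uvular nasal is [ɴ], so /ɳ/ → [ɴ].

[ʂexeɴqɔ]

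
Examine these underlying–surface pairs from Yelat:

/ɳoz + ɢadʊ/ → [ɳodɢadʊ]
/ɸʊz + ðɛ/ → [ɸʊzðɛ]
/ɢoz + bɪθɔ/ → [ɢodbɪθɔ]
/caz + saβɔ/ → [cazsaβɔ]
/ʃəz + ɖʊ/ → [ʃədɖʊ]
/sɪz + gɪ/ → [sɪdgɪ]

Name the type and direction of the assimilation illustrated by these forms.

Underlying /z/ is realised as [d] next to /ɢ/; /ɢ/ itself does not change.
The change fricative → stop matches the manner of the following /ɢ/, identifying this as manner assimilation.
Place and voice are unchanged, so the assimilation is partial, not total.
The other alternating forms pattern the same way: /z/ → [d] before /b/ (fricative → stop, matching a stop); /z/ → [d] before /ɖ/ (fricative → stop, matching a stop); /z/ → [d] before /g/ (fricative → stop, matching a stop) — only manner changes, and always toward the following segment.
Nothing changes in [ɸʊzðɛ], [cazsaβɔ]: there the adjacent consonants already agree in manner (/z/ and /ð/ are both fricatives; /z/ and /s/ are both fricatives), so these forms are consistent with the same rule.
The trigger is the following segment, so the direction is regressive (anticipatory).

regressive manner assimilation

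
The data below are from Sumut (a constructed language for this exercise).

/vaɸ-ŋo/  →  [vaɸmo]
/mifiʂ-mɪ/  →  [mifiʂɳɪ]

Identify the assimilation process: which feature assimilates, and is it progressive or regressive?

progressive place assimilation

Comparing underlying and surface forms, /ŋ/ → [m] is the alternation; the neighbouring /ɸ/ is constant.
The change velar → bilabial matches the place of the preceding /ɸ/, identifying this as place assimilation.
Manner and voice are unchanged, so the assimilation is partial, not total.
The same holds elsewhere in the data: /m/ → [ɳ] after /ʂ/ (bilabial → retroflex, matching retroflex) — only place changes, and always toward the preceding segment.
The trigger is the preceding segment, so the direction is progressive (perseverative).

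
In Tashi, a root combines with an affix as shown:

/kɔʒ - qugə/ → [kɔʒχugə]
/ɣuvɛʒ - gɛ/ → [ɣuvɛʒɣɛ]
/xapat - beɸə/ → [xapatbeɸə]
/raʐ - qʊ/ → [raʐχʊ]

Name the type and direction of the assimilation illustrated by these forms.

Underlying /q/ is realised as [χ] next to /ʒ/; /ʒ/ itself does not change.
The change stop → fricative matches the manner of the preceding /ʒ/, identifying this as manner assimilation.
Place and voice are unchanged, so the assimilation is partial, not total.
The same holds elsewhere in the data: /g/ → [ɣ] after /ʒ/ (stop → fricative, matching a fricative); /q/ → [χ] after /ʐ/ (stop → fricative, matching a fricative) — only manner changes, and always toward the preceding segment.
No alternation appears in [xapatbeɸə]: there the adjacent consonants already agree in manner (/b/ and /t/ are both stops), so this form is consistent with the same rule.
Since the segment that changes follows the conditioning segment, the assimilation is progressive.

progressive manner assimilation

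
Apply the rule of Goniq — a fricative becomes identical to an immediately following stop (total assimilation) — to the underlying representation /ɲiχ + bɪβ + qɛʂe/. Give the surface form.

/χ/ is the segment targeted by the rule; it sits immediately before /b/, so it assimilates completely and surfaces as [b].
The same rule applies at the second boundary: /β/ → [q] next to /q/.

[ɲibbɪqqɛʂe]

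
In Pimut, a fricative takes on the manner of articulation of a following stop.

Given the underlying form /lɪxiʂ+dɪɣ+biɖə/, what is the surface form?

/ʂ/ is a voiceless retroflex fricative. The following trigger /d/ is a stop, so /ʂ/ must become a stop as well.
A voiceless retroflex stop is [ʈ], so the surface segment is [ʈ].
At the second juncture, /ɣ/ likewise becomes [g] adjacent to /b/.

[lɪxiʈdɪgbiɖə]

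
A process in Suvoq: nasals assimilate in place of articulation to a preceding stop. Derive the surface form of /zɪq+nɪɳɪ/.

/n/ is a voiced alveolar nasal. The preceding trigger /q/ is uvular, so /n/ must become uvular as well.
A voiced uvular nasal is [ɴ], so the surface segment is [ɴ].

[zɪqɴɪɳɪ]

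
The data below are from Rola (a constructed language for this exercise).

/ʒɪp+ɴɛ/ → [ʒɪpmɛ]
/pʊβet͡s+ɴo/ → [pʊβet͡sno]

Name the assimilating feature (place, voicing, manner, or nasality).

place

Underlying /ɴ/ is realised as [m] next to /p/; /p/ itself does not change.
/ɴ/ is uvular while /p/ is bilabial; the output [m] is bilabial, matching the trigger — so the feature that spreads is place.
Checking the remaining alternation: /ɴ/ → [n] after /t͡s/ (uvular → alveolar, matching alveolar) — only place changes, and always toward the preceding segment.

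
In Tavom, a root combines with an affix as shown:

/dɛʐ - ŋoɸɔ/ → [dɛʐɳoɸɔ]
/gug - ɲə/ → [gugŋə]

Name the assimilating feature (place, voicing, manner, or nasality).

place

The segment that alternates is /ŋ/, which surfaces as [ɳ] when adjacent to /ʐ/.
The change velar → retroflex matches the place of the preceding /ʐ/, identifying this as place assimilation.
The same holds elsewhere in the data: /ɲ/ → [ŋ] after /g/ (palatal → velar, matching velar) — only place changes, and always toward the preceding segment.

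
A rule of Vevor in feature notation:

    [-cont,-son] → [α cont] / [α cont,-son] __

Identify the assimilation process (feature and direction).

The rule copies [cont] (continuancy) from the environment onto the target stops; since [±cont] encodes the stop/fricative manner contrast, the assimilating dimension is manner.
Since the environment is written before the underscore, the trigger precedes the target; the direction is progressive.

progressive manner assimilation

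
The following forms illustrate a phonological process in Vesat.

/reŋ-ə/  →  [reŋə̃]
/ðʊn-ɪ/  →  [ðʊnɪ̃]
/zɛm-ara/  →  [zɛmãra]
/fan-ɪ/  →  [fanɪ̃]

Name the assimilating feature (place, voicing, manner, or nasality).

The vowel /ə/ surfaces as nasalised [ə̃] next to the preceding nasal /ŋ/ — it has acquired the [+nasal] feature of its neighbour.
Likewise in the remaining data: /ɪ/ → [ɪ̃] after /n/; /a/ → [ã] after /m/ — each time a vowel is nasalised next to a preceding nasal.

nasality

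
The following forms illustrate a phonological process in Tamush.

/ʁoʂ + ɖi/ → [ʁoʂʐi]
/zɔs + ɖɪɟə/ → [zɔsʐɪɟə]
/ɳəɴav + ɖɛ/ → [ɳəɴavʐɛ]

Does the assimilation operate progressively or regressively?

The segment that alternates is /ɖ/, which surfaces as [ʐ] when adjacent to /ʂ/.
The change stop → fricative matches the manner of the preceding /ʂ/, identifying this as manner assimilation.
Checking the remaining alternations: /ɖ/ → [ʐ] after /s/ (stop → fricative, matching a fricative); /ɖ/ → [ʐ] after /v/ (stop → fricative, matching a fricative) — only manner changes, and always toward the preceding segment.
The trigger is the preceding segment, so the direction is progressive (perseverative).

progressive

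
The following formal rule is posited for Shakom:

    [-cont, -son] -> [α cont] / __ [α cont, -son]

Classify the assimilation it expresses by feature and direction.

regressive manner assimilation

The shared variable α links the value of [cont] on the target to that of the neighbouring obstruent. [cont] distinguishes stops from fricatives — a manner-of-articulation feature — so this is manner assimilation.
The conditioning segment sits to the right of the focus bar, meaning the trigger follows the segment that changes — regressive assimilation.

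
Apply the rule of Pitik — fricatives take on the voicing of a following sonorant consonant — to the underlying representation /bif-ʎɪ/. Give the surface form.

The rule targets /f/ (voiceless labiodental fricative), which sits before the trigger /ʎ/ (voiced).
Changing only its voicing to voiced gives [v] — the voiced labiodental fricative.

[bivʎɪ]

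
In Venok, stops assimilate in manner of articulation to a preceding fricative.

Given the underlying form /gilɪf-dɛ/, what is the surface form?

[gilɪfzɛ]

The rule targets /d/ (voiced alveolar stop), which sits after the trigger /f/ (fricative).
Changing only its manner to fricative gives [z] — the voiced alveolar fricative.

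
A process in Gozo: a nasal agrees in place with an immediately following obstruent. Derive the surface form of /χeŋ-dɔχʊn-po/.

/ŋ/ is a voiced velar nasal. The following trigger /d/ is alveolar, so /ŋ/ must become alveolar as well.
A voiced alveolar nasal is [n], so the surface segment is [n].
The same rule applies at the second boundary: /n/ → [m] next to /p/.

[χendɔχʊmpo]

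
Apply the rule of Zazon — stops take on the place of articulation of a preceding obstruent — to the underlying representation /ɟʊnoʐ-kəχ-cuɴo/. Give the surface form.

[ɟʊnoʐʈəχquɴo]

/k/ is a voiceless velar stop. The preceding trigger /ʐ/ is retroflex, so /k/ must become retroflex as well.
A voiceless retroflex stop is [ʈ], so the surface segment is [ʈ].
At the second juncture, /c/ likewise becomes [q] adjacent to /χ/.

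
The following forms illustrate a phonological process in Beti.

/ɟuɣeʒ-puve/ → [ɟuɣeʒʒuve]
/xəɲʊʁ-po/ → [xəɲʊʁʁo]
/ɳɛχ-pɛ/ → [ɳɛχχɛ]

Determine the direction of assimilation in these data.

progressive

Underlying /p/ is realised as [ʒ] next to /ʒ/; /ʒ/ itself does not change.
The output [ʒ] is identical to the trigger /ʒ/ — every feature (place, manner, voicing) has been copied — so this is total assimilation.
The other forms behave the same way: /p/ → [ʁ] after /ʁ/; /p/ → [χ] after /χ/ — in each case the output is a copy of the preceding consonant.
The trigger is the preceding segment, so the direction is progressive (perseverative).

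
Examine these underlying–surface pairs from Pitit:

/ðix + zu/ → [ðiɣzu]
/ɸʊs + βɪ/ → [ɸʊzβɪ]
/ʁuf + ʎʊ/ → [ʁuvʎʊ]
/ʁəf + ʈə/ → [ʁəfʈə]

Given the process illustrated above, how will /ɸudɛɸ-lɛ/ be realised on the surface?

The data show regressive voicing assimilation: /x/ → [ɣ] before /z/; /s/ → [z] before /β/; /f/ → [v] before /ʎ/. In each pair only voicing changes, matching the following consonant, while place and manner stay constant.
No alternation appears in [ʁəfʈə]: there the adjacent consonants already agree in voicing (/f/ and /ʈ/ are both voiceless), so this form is consistent with the same rule.
The rule targets /ɸ/ (voiceless bilabial fricative), which sits before the trigger /l/ (voiced).
Changing only its voicing to voiced gives [β] — the voiced bilabial fricative.

[ɸudɛβlɛ]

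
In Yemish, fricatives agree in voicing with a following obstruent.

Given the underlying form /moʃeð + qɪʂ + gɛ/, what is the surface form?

The rule targets /ð/ (voiced dental fricative), which sits before the trigger /q/ (voiceless).
Changing only its voicing to voiceless gives [θ] — the voiceless dental fricative.
The same rule applies at the second boundary: /ʂ/ → [ʐ] next to /g/.

[moʃeθqɪʐgɛ]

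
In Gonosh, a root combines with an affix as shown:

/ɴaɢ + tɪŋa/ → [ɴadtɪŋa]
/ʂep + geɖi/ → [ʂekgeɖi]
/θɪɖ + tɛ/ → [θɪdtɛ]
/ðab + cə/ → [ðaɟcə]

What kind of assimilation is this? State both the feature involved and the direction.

Comparing underlying and surface forms, /ɢ/ → [d] is the alternation; the neighbouring /t/ is constant.
/ɢ/ is uvular while /t/ is alveolar; the output [d] is alveolar, matching the trigger — so the feature that spreads is place.
Manner and voice are unchanged, so the assimilation is partial, not total.
The same holds elsewhere in the data: /p/ → [k] before /g/ (bilabial → velar, matching velar); /ɖ/ → [d] before /t/ (retroflex → alveolar, matching alveolar); /b/ → [ɟ] before /c/ (bilabial → palatal, matching palatal) — only place changes, and always toward the following segment.
Since the segment that changes precedes the conditioning segment, the assimilation is regressive.

regressive place assimilation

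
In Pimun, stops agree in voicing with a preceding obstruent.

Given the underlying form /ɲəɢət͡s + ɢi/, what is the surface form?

[ɲəɢət͡sqi]

/ɢ/ is a voiced uvular stop. The preceding trigger /t͡s/ is voiceless, so /ɢ/ must become voiceless as well.
The voiceless uvular stop is [q], so /ɢ/ → [q].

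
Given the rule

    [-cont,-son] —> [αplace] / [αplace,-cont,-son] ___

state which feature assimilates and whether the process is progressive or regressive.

progressive place assimilation

The rule copies the place features (abbreviated [place]) from the environment onto the target, so the assimilating feature is place.
The conditioning segment sits to the left of the focus bar, meaning the trigger precedes the segment that changes — progressive assimilation.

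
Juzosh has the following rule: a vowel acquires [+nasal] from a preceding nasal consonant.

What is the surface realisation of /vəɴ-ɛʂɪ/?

The vowel /ɛ/ is adjacent to the preceding nasal /ɴ/, so it acquires [+nasal] and surfaces as [ɛ̃].

[vəɴɛ̃ʂɪ]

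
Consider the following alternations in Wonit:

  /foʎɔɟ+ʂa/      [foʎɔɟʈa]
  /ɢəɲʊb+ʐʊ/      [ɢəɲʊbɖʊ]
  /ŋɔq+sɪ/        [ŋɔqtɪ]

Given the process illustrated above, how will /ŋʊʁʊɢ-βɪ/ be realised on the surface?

[ŋʊʁʊɢbɪ]

The data show progressive manner assimilation: /ʂ/ → [ʈ] after /ɟ/; /ʐ/ → [ɖ] after /b/; /s/ → [t] after /q/. In each pair only manner changes, matching the preceding consonant, while place and voice stay constant.
/β/ is a voiced bilabial fricative. The preceding trigger /ɢ/ is a stop, so /β/ must become a stop as well.
A voiced bilabial stop is [b], so the surface segment is [b].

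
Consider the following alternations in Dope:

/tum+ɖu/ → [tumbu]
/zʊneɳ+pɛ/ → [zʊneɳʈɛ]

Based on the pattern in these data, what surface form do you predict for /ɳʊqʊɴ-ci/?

The data show progressive place assimilation: /ɖ/ → [b] after /m/; /p/ → [ʈ] after /ɳ/. In each pair only place changes, matching the preceding consonant, while manner and voice stay constant.
/c/ is a voiceless palatal stop. The preceding trigger /ɴ/ is uvular, so /c/ must become uvular as well.
Changing only its place to uvular gives [q] — the voiceless uvular stop.

[ɳʊqʊɴqi]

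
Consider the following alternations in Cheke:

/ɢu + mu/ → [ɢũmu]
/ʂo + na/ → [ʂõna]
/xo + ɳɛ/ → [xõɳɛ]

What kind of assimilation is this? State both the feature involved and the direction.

regressive nasality assimilation (vowel nasalisation)

The vowel /u/ surfaces as nasalised [ũ] next to the following nasal /m/ — it has acquired the [+nasal] feature of its neighbour.
Likewise in the remaining data: /o/ → [õ] before /n/; /o/ → [õ] before /ɳ/ — each time a vowel is nasalised next to a following nasal.
Because the conditioning nasal is to the right of the vowel that changes, the process is regressive (anticipatory).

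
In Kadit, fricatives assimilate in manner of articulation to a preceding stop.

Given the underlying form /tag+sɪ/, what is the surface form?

The rule targets /s/ (voiceless alveolar fricative), which sits after the trigger /g/ (stop).
Changing only its manner to stop gives [t] — the voiceless alveolar stop.

[tagtɪ]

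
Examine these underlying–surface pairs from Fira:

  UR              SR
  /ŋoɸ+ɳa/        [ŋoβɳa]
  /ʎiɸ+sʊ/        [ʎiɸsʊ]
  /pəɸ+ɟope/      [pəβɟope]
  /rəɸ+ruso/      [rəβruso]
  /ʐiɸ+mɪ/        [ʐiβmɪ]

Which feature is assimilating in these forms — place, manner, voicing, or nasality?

voicing

The segment that alternates is /ɸ/, which surfaces as [β] when adjacent to /ɳ/.
/ɸ/ is voiceless while /ɳ/ is voiced; the output [β] is voiced, matching the trigger — so the feature that spreads is voicing.
Checking the remaining alternations: /ɸ/ → [β] before /ɟ/ (voiceless → voiced, matching voiced); /ɸ/ → [β] before /r/ (voiceless → voiced, matching voiced); /ɸ/ → [β] before /m/ (voiceless → voiced, matching voiced) — only voicing changes, and always toward the following segment.
No alternation appears in [ʎiɸsʊ]: there the adjacent consonants already agree in voicing (/ɸ/ and /s/ are both voiceless), so this form is consistent with the same rule.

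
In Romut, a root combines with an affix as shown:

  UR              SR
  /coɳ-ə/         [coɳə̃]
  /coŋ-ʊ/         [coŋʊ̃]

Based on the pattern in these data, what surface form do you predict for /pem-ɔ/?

The data show progressive nasality assimilation (vowel nasalisation): /ə/ → [ə̃] after /ɳ/; /ʊ/ → [ʊ̃] after /ŋ/ — a vowel is nasalised by an immediately preceding nasal consonant.
/ɔ/ sits next to the nasal /m/ and is therefore nasalised to [ɔ̃].

[pemɔ̃]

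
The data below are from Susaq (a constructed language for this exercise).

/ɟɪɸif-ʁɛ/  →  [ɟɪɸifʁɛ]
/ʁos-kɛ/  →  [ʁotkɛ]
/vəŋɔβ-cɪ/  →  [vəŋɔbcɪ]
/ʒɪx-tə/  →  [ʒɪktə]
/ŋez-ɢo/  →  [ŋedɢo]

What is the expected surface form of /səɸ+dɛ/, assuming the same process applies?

[səpdɛ]

The data show regressive manner assimilation: /s/ → [t] before /k/; /β/ → [b] before /c/; /x/ → [k] before /t/; /z/ → [d] before /ɢ/. In each pair only manner changes, matching the following consonant, while place and voice stay constant.
Nothing changes in [ɟɪɸifʁɛ]: there the adjacent consonants already agree in manner (/f/ and /ʁ/ are both fricatives), so this form is consistent with the same rule.
/ɸ/ is a voiceless bilabial fricative. The following trigger /d/ is a stop, so /ɸ/ must become a stop as well.
The voiceless bilabial stop is [p], so /ɸ/ → [p].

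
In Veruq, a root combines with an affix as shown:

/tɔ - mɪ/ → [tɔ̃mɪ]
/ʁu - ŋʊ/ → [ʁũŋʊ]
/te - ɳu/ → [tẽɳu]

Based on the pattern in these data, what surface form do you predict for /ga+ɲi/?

[gãɲi]

The data show regressive nasality assimilation (vowel nasalisation): /ɔ/ → [ɔ̃] before /m/; /u/ → [ũ] before /ŋ/; /e/ → [ẽ] before /ɳ/ — a vowel is nasalised by an immediately following nasal consonant.
The vowel /a/ is adjacent to the following nasal /ɲ/, so it acquires [+nasal] and surfaces as [ã].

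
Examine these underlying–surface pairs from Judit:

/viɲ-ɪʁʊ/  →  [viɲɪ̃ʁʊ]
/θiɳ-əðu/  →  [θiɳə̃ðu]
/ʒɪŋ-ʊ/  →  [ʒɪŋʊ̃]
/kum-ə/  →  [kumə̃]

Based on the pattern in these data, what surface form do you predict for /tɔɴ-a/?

[tɔɴã]

The data show progressive nasality assimilation (vowel nasalisation): /ɪ/ → [ɪ̃] after /ɲ/; /ə/ → [ə̃] after /ɳ/; /ʊ/ → [ʊ̃] after /ŋ/; /ə/ → [ə̃] after /m/ — a vowel is nasalised by an immediately preceding nasal consonant.
/a/ sits next to the nasal /ɴ/ and is therefore nasalised to [ã].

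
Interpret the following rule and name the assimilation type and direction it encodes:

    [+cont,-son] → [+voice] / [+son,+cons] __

The structural change is [+voice], and the conditioning segment [+son,+cons] (a sonorant consonant) is itself voiced, so the target comes to share the voicing of its neighbour — voicing assimilation.
The conditioning segment sits to the left of the focus bar, meaning the trigger precedes the segment that changes — progressive assimilation.

progressive voicing assimilation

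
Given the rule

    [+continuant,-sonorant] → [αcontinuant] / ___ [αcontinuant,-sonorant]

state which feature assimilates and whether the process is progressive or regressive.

The rule copies [continuant] (continuancy) from the environment onto the target fricatives; since [±continuant] encodes the stop/fricative manner contrast, the assimilating dimension is manner.
Since the environment is written after the underscore, the trigger follows the target; the direction is regressive.

regressive manner assimilation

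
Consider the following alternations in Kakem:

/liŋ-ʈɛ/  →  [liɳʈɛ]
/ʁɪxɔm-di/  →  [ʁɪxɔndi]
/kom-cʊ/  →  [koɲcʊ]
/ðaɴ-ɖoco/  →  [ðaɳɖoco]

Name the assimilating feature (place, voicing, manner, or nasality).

The segment that alternates is /ŋ/, which surfaces as [ɳ] when adjacent to /ʈ/.
The change velar → retroflex matches the place of the following /ʈ/, identifying this as place assimilation.
The other alternating forms pattern the same way: /m/ → [n] before /d/ (bilabial → alveolar, matching alveolar); /m/ → [ɲ] before /c/ (bilabial → palatal, matching palatal); /ɴ/ → [ɳ] before /ɖ/ (uvular → retroflex, matching retroflex) — only place changes, and always toward the following segment.

place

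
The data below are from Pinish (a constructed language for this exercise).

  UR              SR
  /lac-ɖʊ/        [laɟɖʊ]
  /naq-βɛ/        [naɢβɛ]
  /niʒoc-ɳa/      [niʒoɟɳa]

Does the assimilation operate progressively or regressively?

regressive

Underlying /c/ is realised as [ɟ] next to /ɖ/; /ɖ/ itself does not change.
/c/ is voiceless while /ɖ/ is voiced; the output [ɟ] is voiced, matching the trigger — so the feature that spreads is voicing.
The same holds elsewhere in the data: /q/ → [ɢ] before /β/ (voiceless → voiced, matching voiced); /c/ → [ɟ] before /ɳ/ (voiceless → voiced, matching voiced) — only voicing changes, and always toward the following segment.
Since the segment that changes precedes the conditioning segment, the assimilation is regressive.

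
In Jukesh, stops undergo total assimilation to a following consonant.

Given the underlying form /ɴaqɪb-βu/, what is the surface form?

[ɴaqɪββu]

/b/ is the segment targeted by the rule; it sits immediately before /β/, so it assimilates completely and surfaces as [β].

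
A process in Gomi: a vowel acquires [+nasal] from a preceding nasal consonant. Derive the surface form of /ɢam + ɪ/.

[ɢamɪ̃]

/ɪ/ sits next to the nasal /m/ and is therefore nasalised to [ɪ̃].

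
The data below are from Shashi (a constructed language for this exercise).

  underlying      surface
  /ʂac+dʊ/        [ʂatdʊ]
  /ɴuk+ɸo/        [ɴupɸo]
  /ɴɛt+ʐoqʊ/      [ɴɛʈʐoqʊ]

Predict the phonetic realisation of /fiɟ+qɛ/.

[fiɢqɛ]

The data show regressive place assimilation: /c/ → [t] before /d/; /k/ → [p] before /ɸ/; /t/ → [ʈ] before /ʐ/. In each pair only place changes, matching the following consonant, while manner and voice stay constant.
The rule targets /ɟ/ (voiced palatal stop), which sits before the trigger /q/ (uvular).
The voiced uvular stop is [ɢ], so /ɟ/ → [ɢ].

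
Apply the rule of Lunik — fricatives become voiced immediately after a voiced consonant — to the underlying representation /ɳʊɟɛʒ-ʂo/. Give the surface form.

[ɳʊɟɛʒʐo]

/ʂ/ is a voiceless retroflex fricative. The preceding trigger /ʒ/ is voiced, so /ʂ/ must become voiced as well.
Changing only its voicing to voiced gives [ʐ] — the voiced retroflex fricative.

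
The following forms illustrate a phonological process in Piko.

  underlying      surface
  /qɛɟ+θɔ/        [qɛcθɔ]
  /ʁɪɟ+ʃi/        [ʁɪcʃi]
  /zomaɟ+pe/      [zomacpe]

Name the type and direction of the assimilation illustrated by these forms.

Comparing underlying and surface forms, /ɟ/ → [c] is the alternation; the neighbouring /θ/ is constant.
The change voiced → voiceless matches the voicing of the following /θ/, identifying this as voicing assimilation.
Place and manner are unchanged, so the assimilation is partial, not total.
Checking the remaining alternations: /ɟ/ → [c] before /ʃ/ (voiced → voiceless, matching voiceless); /ɟ/ → [c] before /p/ (voiced → voiceless, matching voiceless) — only voicing changes, and always toward the following segment.
Since the segment that changes precedes the conditioning segment, the assimilation is regressive.

regressive voicing assimilation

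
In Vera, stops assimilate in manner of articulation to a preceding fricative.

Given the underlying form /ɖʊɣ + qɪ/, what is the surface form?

The rule targets /q/ (voiceless uvular stop), which sits after the trigger /ɣ/ (fricative).
A voiceless uvular fricative is [χ], so the surface segment is [χ].

[ɖʊɣχɪ]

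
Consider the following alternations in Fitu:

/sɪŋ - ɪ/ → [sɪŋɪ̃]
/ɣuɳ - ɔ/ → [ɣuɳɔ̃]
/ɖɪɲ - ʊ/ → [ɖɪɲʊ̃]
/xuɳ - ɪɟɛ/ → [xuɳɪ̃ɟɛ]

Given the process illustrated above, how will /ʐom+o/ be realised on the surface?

The data show progressive nasality assimilation (vowel nasalisation): /ɪ/ → [ɪ̃] after /ŋ/; /ɔ/ → [ɔ̃] after /ɳ/; /ʊ/ → [ʊ̃] after /ɲ/; /ɪ/ → [ɪ̃] after /ɳ/ — a vowel is nasalised by an immediately preceding nasal consonant.
The vowel /o/ is adjacent to the preceding nasal /m/, so it acquires [+nasal] and surfaces as [õ].

[ʐomõ]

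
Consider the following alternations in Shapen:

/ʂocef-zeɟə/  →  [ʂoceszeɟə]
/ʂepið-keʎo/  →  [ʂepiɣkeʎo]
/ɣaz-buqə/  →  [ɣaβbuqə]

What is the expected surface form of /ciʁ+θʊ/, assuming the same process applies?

The data show regressive place assimilation: /f/ → [s] before /z/; /ð/ → [ɣ] before /k/; /z/ → [β] before /b/. In each pair only place changes, matching the following consonant, while manner and voice stay constant.
The rule targets /ʁ/ (voiced uvular fricative), which sits before the trigger /θ/ (dental).
Changing only its place to dental gives [ð] — the voiced dental fricative.

[ciðθʊ]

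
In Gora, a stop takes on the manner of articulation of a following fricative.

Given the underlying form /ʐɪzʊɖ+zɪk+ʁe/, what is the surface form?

/ɖ/ is a voiced retroflex stop. The following trigger /z/ is a fricative, so /ɖ/ must become a fricative as well.
The voiced retroflex fricative is [ʐ], so /ɖ/ → [ʐ].
The same rule applies at the second boundary: /k/ → [x] next to /ʁ/.

[ʐɪzʊʐzɪxʁe]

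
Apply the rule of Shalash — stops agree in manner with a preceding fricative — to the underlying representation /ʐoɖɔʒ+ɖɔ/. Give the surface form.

[ʐoɖɔʒʐɔ]

The rule targets /ɖ/ (voiced retroflex stop), which sits after the trigger /ʒ/ (fricative).
A voiced retroflex fricative is [ʐ], so the surface segment is [ʐ].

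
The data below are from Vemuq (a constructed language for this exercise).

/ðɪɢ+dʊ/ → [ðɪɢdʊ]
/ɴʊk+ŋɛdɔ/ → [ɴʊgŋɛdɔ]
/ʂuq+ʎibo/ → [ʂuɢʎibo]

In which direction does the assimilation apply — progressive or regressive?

Underlying /k/ is realised as [g] next to /ŋ/; /ŋ/ itself does not change.
/k/ is voiceless while /ŋ/ is voiced; the output [g] is voiced, matching the trigger — so the feature that spreads is voicing.
The same holds elsewhere in the data: /q/ → [ɢ] before /ʎ/ (voiceless → voiced, matching voiced) — only voicing changes, and always toward the following segment.
Nothing changes in [ðɪɢdʊ]: there the adjacent consonants already agree in voicing (/ɢ/ and /d/ are both voiced), so this form is consistent with the same rule.
Since the segment that changes precedes the conditioning segment, the assimilation is regressive.

regressive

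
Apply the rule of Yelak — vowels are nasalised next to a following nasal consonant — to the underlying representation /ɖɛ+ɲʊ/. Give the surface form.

[ɖɛ̃ɲʊ]

The vowel /ɛ/ is adjacent to the following nasal /ɲ/, so it acquires [+nasal] and surfaces as [ɛ̃].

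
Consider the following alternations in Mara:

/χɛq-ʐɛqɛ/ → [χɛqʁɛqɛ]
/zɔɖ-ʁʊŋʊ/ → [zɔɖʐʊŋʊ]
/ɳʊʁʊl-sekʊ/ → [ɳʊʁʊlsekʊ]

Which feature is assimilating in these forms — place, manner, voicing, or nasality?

place

Comparing underlying and surface forms, /ʐ/ → [ʁ] is the alternation; the neighbouring /q/ is constant.
/ʐ/ is retroflex while /q/ is uvular; the output [ʁ] is uvular, matching the trigger — so the feature that spreads is place.
Checking the remaining alternation: /ʁ/ → [ʐ] after /ɖ/ (uvular → retroflex, matching retroflex) — only place changes, and always toward the preceding segment.
Nothing changes in [ɳʊʁʊlsekʊ]: there the adjacent consonants already agree in place (/s/ and /l/ are both alveolar), so this form is consistent with the same rule.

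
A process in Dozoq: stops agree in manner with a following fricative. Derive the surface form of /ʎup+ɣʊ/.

The rule targets /p/ (voiceless bilabial stop), which sits before the trigger /ɣ/ (fricative).
A voiceless bilabial fricative is [ɸ], so the surface segment is [ɸ].

[ʎuɸɣʊ]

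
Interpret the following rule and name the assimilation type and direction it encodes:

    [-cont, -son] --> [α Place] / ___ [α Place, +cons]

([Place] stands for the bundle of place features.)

The rule copies the place features (abbreviated [Place]) from the environment onto the target, so the assimilating feature is place.
Since the environment is written after the underscore, the trigger follows the target; the direction is regressive.

regressive place assimilation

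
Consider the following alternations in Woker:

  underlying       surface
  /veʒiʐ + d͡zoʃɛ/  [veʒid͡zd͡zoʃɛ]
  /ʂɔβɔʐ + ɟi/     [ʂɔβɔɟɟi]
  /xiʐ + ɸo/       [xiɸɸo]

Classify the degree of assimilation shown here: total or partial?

total assimilation

Comparing underlying and surface forms, /ʐ/ → [d͡z] is the alternation; the neighbouring /d͡z/ is constant.
The output [d͡z] is identical to the trigger /d͡z/ — every feature (place, manner, voicing) has been copied — so this is total assimilation.
The other forms behave the same way: /ʐ/ → [ɟ] before /ɟ/; /ʐ/ → [ɸ] before /ɸ/ — in each case the output is a copy of the following consonant.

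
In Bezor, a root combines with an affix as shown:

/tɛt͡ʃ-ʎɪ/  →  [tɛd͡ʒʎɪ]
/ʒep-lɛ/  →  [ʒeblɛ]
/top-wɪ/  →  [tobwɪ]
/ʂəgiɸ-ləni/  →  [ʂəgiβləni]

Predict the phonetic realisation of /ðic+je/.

The data show regressive voicing assimilation: /t͡ʃ/ → [d͡ʒ] before /ʎ/; /p/ → [b] before /l/; /p/ → [b] before /w/; /ɸ/ → [β] before /l/. In each pair only voicing changes, matching the following consonant, while place and manner stay constant.
The rule targets /c/ (voiceless palatal stop), which sits before the trigger /j/ (voiced).
A voiced palatal stop is [ɟ], so the surface segment is [ɟ].

[ðiɟje]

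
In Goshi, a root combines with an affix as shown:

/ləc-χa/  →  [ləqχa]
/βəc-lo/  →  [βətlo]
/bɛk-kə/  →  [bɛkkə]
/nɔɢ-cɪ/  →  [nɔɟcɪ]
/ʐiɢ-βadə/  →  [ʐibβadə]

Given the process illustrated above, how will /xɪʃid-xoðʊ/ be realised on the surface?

[xɪʃigxoðʊ]

The data show regressive place assimilation: /c/ → [q] before /χ/; /c/ → [t] before /l/; /ɢ/ → [ɟ] before /c/; /ɢ/ → [b] before /β/. In each pair only place changes, matching the following consonant, while manner and voice stay constant.
No alternation appears in [bɛkkə]: there the adjacent consonants already agree in place (/k/ and /k/ are both velar), so this form is consistent with the same rule.
/d/ is a voiced alveolar stop. The following trigger /x/ is velar, so /d/ must become velar as well.
A voiced velar stop is [g], so the surface segment is [g].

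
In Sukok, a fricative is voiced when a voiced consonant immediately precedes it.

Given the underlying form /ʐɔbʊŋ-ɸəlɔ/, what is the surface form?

/ɸ/ is a voiceless bilabial fricative. The preceding trigger /ŋ/ is voiced, so /ɸ/ must become voiced as well.
A voiced bilabial fricative is [β], so the surface segment is [β].

[ʐɔbʊŋβəlɔ]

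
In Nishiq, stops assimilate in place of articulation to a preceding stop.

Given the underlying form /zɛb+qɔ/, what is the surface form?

[zɛbpɔ]

/q/ is a voiceless uvular stop. The preceding trigger /b/ is bilabial, so /q/ must become bilabial as well.
Changing only its place to bilabial gives [p] — the voiceless bilabial stop.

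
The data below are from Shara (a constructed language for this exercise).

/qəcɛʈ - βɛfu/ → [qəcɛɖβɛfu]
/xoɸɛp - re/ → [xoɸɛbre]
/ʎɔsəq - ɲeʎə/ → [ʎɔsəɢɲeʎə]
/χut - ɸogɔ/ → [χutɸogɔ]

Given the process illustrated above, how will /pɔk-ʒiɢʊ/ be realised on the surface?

[pɔgʒiɢʊ]

The data show regressive voicing assimilation: /ʈ/ → [ɖ] before /β/; /p/ → [b] before /r/; /q/ → [ɢ] before /ɲ/. In each pair only voicing changes, matching the following consonant, while place and manner stay constant.
Nothing changes in [χutɸogɔ]: there the adjacent consonants already agree in voicing (/t/ and /ɸ/ are both voiceless), so this form is consistent with the same rule.
/k/ is a voiceless velar stop. The following trigger /ʒ/ is voiced, so /k/ must become voiced as well.
A voiced velar stop is [g], so the surface segment is [g].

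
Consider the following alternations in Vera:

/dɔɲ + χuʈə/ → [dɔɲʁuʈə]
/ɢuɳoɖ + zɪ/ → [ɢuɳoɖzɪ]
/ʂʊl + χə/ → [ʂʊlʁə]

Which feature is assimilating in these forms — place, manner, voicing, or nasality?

Comparing underlying and surface forms, /χ/ → [ʁ] is the alternation; the neighbouring /ɲ/ is constant.
/χ/ is voiceless while /ɲ/ is voiced; the output [ʁ] is voiced, matching the trigger — so the feature that spreads is voicing.
Checking the remaining alternation: /χ/ → [ʁ] after /l/ (voiceless → voiced, matching voiced) — only voicing changes, and always toward the preceding segment.
Nothing changes in [ɢuɳoɖzɪ]: there the adjacent consonants already agree in voicing (/z/ and /ɖ/ are both voiced), so this form is consistent with the same rule.

voicing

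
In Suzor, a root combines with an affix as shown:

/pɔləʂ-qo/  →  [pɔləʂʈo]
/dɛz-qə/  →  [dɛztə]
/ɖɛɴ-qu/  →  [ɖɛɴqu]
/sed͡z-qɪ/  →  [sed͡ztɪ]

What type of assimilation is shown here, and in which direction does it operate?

progressive place assimilation

Comparing underlying and surface forms, /q/ → [ʈ] is the alternation; the neighbouring /ʂ/ is constant.
/q/ is uvular while /ʂ/ is retroflex; the output [ʈ] is retroflex, matching the trigger — so the feature that spreads is place.
Manner and voice are unchanged, so the assimilation is partial, not total.
The other alternating forms pattern the same way: /q/ → [t] after /z/ (uvular → alveolar, matching alveolar); /q/ → [t] after /d͡z/ (uvular → alveolar, matching alveolar) — only place changes, and always toward the preceding segment.
No alternation appears in [ɖɛɴqu]: there the adjacent consonants already agree in place (/q/ and /ɴ/ are both uvular), so this form is consistent with the same rule.
Since the segment that changes follows the conditioning segment, the assimilation is progressive.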